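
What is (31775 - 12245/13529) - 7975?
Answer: 321977955/13529 ≈ 23799.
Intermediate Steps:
(31775 - 12245/13529) - 7975 = 429871730/13529 - 7975 = 321977955/13529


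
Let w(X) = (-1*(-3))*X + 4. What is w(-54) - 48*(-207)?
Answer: 9778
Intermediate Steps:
w(X) = 4 + 3*X (w(X) = 3*X + 4 = 4 + 3*X)
w(-54) - 48*(-207) = (4 + 3*(-54)) - 48*(-207) = (4 - 162) + 9936 = -158 + 9936 = 9778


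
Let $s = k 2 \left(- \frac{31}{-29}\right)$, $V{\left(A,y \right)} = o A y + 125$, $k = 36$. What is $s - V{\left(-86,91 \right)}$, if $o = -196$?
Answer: $- \frac{44484377}{29} \approx -1.5339 \cdot 10^{6}$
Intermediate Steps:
$V{\left(A,y \right)} = 125 - 196 A y$ ($V{\left(A,y \right)} = - 196 A y + 125 = 125 - 196 A y$)
$s = \frac{2232}{29}$ ($s = 36 \cdot 2 \left(- \frac{31}{-29}\right) = 72 \left(\left(-31\right) \left(- \frac{1}{29}\right)\right) = 72 \cdot \frac{31}{29} = \frac{2232}{29} \approx 76.966$)
$s - V{\left(-86,91 \right)} = \frac{2232}{29} - \left(125 - \left(-16856\right) 91\right) = \frac{2232}{29} - \left(125 + 1533896\right) = \frac{2232}{29} - 1534021 = - \frac{44484377}{29}$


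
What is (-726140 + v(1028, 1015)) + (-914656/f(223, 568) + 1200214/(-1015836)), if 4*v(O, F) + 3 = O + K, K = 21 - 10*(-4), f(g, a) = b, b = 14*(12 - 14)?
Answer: -1232316688339/1777713 ≈ -6.9320e+5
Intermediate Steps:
b = -28 (b = 14*(-2) = -28)
f(g, a) = -28
K = 61 (K = 21 + 40 = 61)
v(O, F) = 29/2 + O/4 (v(O, F) = -¾ + (O + 61)/4 = -¾ + (61 + O)/4 = -¾ + (61/4 + O/4) = 29/2 + O/4)
(-726140 + v(1028, 1015)) + (-914656/f(223, 568) + 1200214/(-1015836)) = (-726140 + (29/2 + (¼)*1028)) + (-914656/(-28) + 1200214/(-1015836)) = (-726140 + (29/2 + 257)) + (-914656*(-1/28) + 1200214*(-1/1015836)) = (-726140 + 543/2) + (228664/7 - 600107/507918) = -1451737/2 + 116138360803/3555426 = -1232316688339/1777713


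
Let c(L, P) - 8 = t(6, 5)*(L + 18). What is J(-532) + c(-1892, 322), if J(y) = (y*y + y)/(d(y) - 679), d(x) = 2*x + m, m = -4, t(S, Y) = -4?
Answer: 12826996/1747 ≈ 7342.3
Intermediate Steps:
c(L, P) = -64 - 4*L (c(L, P) = 8 - 4*(L + 18) = 8 - 4*(18 + L) = 8 + (-72 - 4*L) = -64 - 4*L)
d(x) = -4 + 2*x (d(x) = 2*x - 4 = -4 + 2*x)
J(y) = (y + y**2)/(-683 + 2*y) (J(y) = (y*y + y)/((-4 + 2*y) - 679) = (y**2 + y)/(-683 + 2*y) = (y + y**2)/(-683 + 2*y))
J(-532) + c(-1892, 322) = -532*(1 - 532)/(-683 + 2*(-532)) + (-64 - 4*(-1892)) = -532*(-531)/(-683 - 1064) + (-64 + 7568) = -532*(-531)/(-1747) + 7504 = -532*(-1/1747)*(-531) + 7504 = -282492/1747 + 7504 = 12826996/1747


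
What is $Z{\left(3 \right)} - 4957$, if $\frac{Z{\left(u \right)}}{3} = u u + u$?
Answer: $-4921$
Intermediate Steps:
$Z{\left(u \right)} = 3 u + 3 u^{2}$ ($Z{\left(u \right)} = 3 \left(u u + u\right) = 3 \left(u^{2} + u\right) = 3 \left(u + u^{2}\right) = 3 u + 3 u^{2}$)
$Z{\left(3 \right)} - 4957 = 3 \cdot 3 \left(1 + 3\right) - 4957 = 3 \cdot 3 \cdot 4 - 4957 = 36 - 4957 = -4921$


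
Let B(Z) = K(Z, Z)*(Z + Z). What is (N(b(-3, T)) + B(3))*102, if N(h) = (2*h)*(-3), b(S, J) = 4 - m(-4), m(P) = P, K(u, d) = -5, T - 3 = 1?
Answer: -7956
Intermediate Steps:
T = 4 (T = 3 + 1 = 4)
b(S, J) = 8 (b(S, J) = 4 - 1*(-4) = 4 + 4 = 8)
N(h) = -6*h
B(Z) = -10*Z (B(Z) = -5*(Z + Z) = -10*Z)
(N(b(-3, T)) + B(3))*102 = (-6*8 - 10*3)*102 = (-48 - 30)*102 = -78*102 = -7956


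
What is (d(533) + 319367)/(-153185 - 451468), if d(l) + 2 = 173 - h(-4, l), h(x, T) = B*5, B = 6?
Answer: -45644/86379 ≈ -0.52842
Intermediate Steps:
h(x, T) = 30 (h(x, T) = 6*5 = 30)
d(l) = 141 (d(l) = -2 + (173 - 1*30) = -2 + (173 - 30) = -2 + 143 = 141)
(d(533) + 319367)/(-153185 - 451468) = (141 + 319367)/(-153185 - 451468) = 319508/(-604653) = 319508*(-1/604653) = -45644/86379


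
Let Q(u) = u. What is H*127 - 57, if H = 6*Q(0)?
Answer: -57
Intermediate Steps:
H = 0 (H = 6*0 = 0)
H*127 - 57 = 0*127 - 57 = 0 - 57 = -57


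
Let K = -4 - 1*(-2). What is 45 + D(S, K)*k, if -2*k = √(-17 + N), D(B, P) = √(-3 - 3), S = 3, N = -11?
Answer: 45 + √42 ≈ 51.481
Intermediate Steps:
K = -2 (K = -4 + 2 = -2)
D(B, P) = I*√6 (D(B, P) = √(-6) = I*√6)
k = -I*√7 (k = -√(-17 - 11)/2 = -I*√7 ≈ -2.6458*I)
45 + D(S, K)*k = 45 + (I*√6)*(-I*√7) = 45 + √42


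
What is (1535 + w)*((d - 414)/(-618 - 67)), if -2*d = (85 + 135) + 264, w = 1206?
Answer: 1798096/685 ≈ 2625.0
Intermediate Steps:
d = -242 (d = -((85 + 135) + 264)/2 = -(220 + 264)/2 = -½*484 = -242)
(1535 + w)*((d - 414)/(-618 - 67)) = (1535 + 1206)*((-242 - 414)/(-618 - 67)) = 2741*(-656/(-685)) = 2741*(-656*(-1/685)) = 2741*(656/685) = 1798096/685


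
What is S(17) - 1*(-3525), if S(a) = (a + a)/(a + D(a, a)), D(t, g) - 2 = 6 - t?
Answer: 14117/4 ≈ 3529.3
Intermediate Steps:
D(t, g) = 8 - t (D(t, g) = 2 + (6 - t) = 8 - t)
S(a) = a/4 (S(a) = (a + a)/(a + (8 - a)) = (2*a)/8 = (2*a)*(⅛) = a/4)
S(17) - 1*(-3525) = (¼)*17 - 1*(-3525) = 17/4 + 3525 = 14117/4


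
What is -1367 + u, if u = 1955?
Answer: 588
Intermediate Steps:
-1367 + u = -1367 + 1955 = 588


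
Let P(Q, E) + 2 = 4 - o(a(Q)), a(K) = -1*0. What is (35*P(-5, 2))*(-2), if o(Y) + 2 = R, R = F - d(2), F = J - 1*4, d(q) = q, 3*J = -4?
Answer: -2380/3 ≈ -793.33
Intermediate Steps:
J = -4/3 (J = (1/3)*(-4) = -4/3 ≈ -1.3333)
a(K) = 0
F = -16/3 (F = -4/3 - 1*4 = -4/3 - 4 = -16/3 ≈ -5.3333)
R = -22/3 (R = -16/3 - 1*2 = -16/3 - 2 = -22/3 ≈ -7.3333)
o(Y) = -28/3 (o(Y) = -2 - 22/3 = -28/3)
P(Q, E) = 34/3 (P(Q, E) = -2 + (4 - 1*(-28/3)) = -2 + (4 + 28/3) = -2 + 40/3 = 34/3)
(35*P(-5, 2))*(-2) = (35*(34/3))*(-2) = (1190/3)*(-2) = -2380/3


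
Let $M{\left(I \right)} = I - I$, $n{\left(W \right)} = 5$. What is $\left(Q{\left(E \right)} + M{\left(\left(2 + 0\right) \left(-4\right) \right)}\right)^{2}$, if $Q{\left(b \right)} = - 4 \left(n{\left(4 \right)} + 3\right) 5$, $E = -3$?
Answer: $25600$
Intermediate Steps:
$M{\left(I \right)} = 0$
$Q{\left(b \right)} = -160$ ($Q{\left(b \right)} = - 4 \left(5 + 3\right) 5 = \left(-4\right) 8 \cdot 5 = \left(-32\right) 5 = -160$)
$\left(Q{\left(E \right)} + M{\left(\left(2 + 0\right) \left(-4\right) \right)}\right)^{2} = \left(-160 + 0\right)^{2} = \left(-160\right)^{2} = 25600$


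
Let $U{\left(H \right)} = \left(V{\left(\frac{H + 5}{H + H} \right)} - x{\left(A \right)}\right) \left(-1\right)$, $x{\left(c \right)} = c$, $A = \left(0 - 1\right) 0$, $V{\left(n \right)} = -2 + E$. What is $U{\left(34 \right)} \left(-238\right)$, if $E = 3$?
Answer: $238$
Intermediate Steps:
$V{\left(n \right)} = 1$ ($V{\left(n \right)} = -2 + 3 = 1$)
$A = 0$ ($A = \left(-1\right) 0 = 0$)
$U{\left(H \right)} = -1$ ($U{\left(H \right)} = \left(1 - 0\right) \left(-1\right) = \left(1 + 0\right) \left(-1\right) = 1 \left(-1\right) = -1$)
$U{\left(34 \right)} \left(-238\right) = \left(-1\right) \left(-238\right) = 238$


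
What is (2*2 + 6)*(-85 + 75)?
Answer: -100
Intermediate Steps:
(2*2 + 6)*(-85 + 75) = (4 + 6)*(-10) = 10*(-10) = -100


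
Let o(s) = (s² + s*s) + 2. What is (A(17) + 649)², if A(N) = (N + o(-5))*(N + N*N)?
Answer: 473628169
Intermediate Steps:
o(s) = 2 + 2*s² (o(s) = (s² + s²) + 2 = 2*s² + 2 = 2 + 2*s²)
A(N) = (52 + N)*(N + N²) (A(N) = (N + (2 + 2*(-5)²))*(N + N*N) = (N + (2 + 2*25))*(N + N²) = (N + (2 + 50))*(N + N²) = (N + 52)*(N + N²) = (52 + N)*(N + N²))
(A(17) + 649)² = (17*(52 + 17² + 53*17) + 649)² = (17*(52 + 289 + 901) + 649)² = (17*1242 + 649)² = (21114 + 649)² = 21763² = 473628169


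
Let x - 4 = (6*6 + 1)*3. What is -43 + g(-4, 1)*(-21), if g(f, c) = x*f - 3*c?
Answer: 9680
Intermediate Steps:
x = 115 (x = 4 + (6*6 + 1)*3 = 4 + (36 + 1)*3 = 4 + 37*3 = 4 + 111 = 115)
g(f, c) = -3*c + 115*f (g(f, c) = 115*f - 3*c = -3*c + 115*f)
-43 + g(-4, 1)*(-21) = -43 + (-3*1 + 115*(-4))*(-21) = -43 + (-3 - 460)*(-21) = -43 - 463*(-21) = -43 + 9723 = 9680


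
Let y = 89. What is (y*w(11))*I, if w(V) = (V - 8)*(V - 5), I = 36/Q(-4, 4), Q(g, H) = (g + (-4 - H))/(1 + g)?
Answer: 14418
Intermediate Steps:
Q(g, H) = (-4 + g - H)/(1 + g)
I = 9 (I = 36/(((-4 - 4 - 1*4)/(1 - 4))) = 36/(((-4 - 4 - 4)/(-3))) = 36/((-1/3*(-12))) = 36/4 = 36*(1/4) = 9)
w(V) = (-8 + V)*(-5 + V)
(y*w(11))*I = (89*(40 + 11**2 - 13*11))*9 = (89*(40 + 121 - 143))*9 = (89*18)*9 = 1602*9 = 14418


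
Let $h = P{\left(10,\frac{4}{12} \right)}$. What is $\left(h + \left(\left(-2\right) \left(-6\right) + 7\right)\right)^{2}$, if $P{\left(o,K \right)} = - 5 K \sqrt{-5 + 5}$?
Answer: $361$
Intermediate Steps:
$P{\left(o,K \right)} = 0$ ($P{\left(o,K \right)} = - 5 K \sqrt{0} = - 5 K 0 = 0$)
$h = 0$
$\left(h + \left(\left(-2\right) \left(-6\right) + 7\right)\right)^{2} = \left(0 + \left(\left(-2\right) \left(-6\right) + 7\right)\right)^{2} = \left(0 + \left(12 + 7\right)\right)^{2} = \left(0 + 19\right)^{2} = 19^{2} = 361$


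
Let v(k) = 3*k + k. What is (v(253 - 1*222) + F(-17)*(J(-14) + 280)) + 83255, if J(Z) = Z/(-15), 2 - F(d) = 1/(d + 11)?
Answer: 3779446/45 ≈ 83988.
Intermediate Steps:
F(d) = 2 - 1/(11 + d) (F(d) = 2 - 1/(d + 11) = 2 - 1/(11 + d))
v(k) = 4*k
J(Z) = -Z/15 (J(Z) = Z*(-1/15) = -Z/15)
(v(253 - 1*222) + F(-17)*(J(-14) + 280)) + 83255 = (4*(253 - 1*222) + ((21 + 2*(-17))/(11 - 17))*(-1/15*(-14) + 280)) + 83255 = (4*(253 - 222) + ((21 - 34)/(-6))*(14/15 + 280)) + 83255 = (4*31 - ⅙*(-13)*(4214/15)) + 83255 = (124 + (13/6)*(4214/15)) + 83255 = (124 + 27391/45) + 83255 = 32971/45 + 83255 = 3779446/45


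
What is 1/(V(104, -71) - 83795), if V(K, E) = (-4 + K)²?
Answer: -1/73795 ≈ -1.3551e-5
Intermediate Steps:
1/(V(104, -71) - 83795) = 1/((-4 + 104)² - 83795) = 1/(100² - 83795) = 1/(10000 - 83795) = 1/(-73795) = -1/73795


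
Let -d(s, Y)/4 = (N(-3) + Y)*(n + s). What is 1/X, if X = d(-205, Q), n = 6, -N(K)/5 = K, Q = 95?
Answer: 1/87560 ≈ 1.1421e-5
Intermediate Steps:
N(K) = -5*K
d(s, Y) = -4*(6 + s)*(15 + Y) (d(s, Y) = -4*(-5*(-3) + Y)*(6 + s) = -4*(15 + Y)*(6 + s) = -4*(6 + s)*(15 + Y))
X = 87560 (X = -360 - 60*(-205) - 24*95 - 4*95*(-205) = -360 + 12300 - 2280 + 77900 = 87560)
1/X = 1/87560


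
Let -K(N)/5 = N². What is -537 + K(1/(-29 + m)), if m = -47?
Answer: -3101717/5776 ≈ -537.00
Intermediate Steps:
K(N) = -5*N²
-537 + K(1/(-29 + m)) = -537 - 5/(-29 - 47)² = -537 - 5*(1/(-76))² = -537 - 5*(-1/76)² = -537 - 5*1/5776 = -537 - 5/5776 = -3101717/5776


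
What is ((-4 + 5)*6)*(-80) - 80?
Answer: -560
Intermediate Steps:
((-4 + 5)*6)*(-80) - 80 = (1*6)*(-80) - 80 = 6*(-80) - 80 = -480 - 80 = -560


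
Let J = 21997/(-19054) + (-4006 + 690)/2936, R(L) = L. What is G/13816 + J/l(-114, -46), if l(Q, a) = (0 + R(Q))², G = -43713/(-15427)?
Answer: 23690649156385/807076106448562104 ≈ 2.9354e-5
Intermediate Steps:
J = -7985391/3496409 (J = 21997*(-1/19054) - 3316*1/2936 = -21997/19054 - 829/734 = -7985391/3496409 ≈ -2.2839)
G = 43713/15427 (G = -43713*(-1/15427) = 43713/15427 ≈ 2.8335)
l(Q, a) = Q² (l(Q, a) = (0 + Q)² = Q²)
G/13816 + J/l(-114, -46) = (43713/15427)/13816 - 7985391/(3496409*((-114)²)) = (43713/15427)*(1/13816) - 7985391/3496409/12996 = 43713/213139432 - 7985391/3496409*1/12996 = 43713/213139432 - 2661797/15146443788 = 23690649156385/807076106448562104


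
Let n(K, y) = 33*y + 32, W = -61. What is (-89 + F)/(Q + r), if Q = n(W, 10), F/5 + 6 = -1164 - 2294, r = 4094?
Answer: -17409/4456 ≈ -3.9069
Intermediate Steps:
F = -17320 (F = -30 + 5*(-1164 - 2294) = -30 + 5*(-3458) = -30 - 17290 = -17320)
n(K, y) = 32 + 33*y
Q = 362 (Q = 32 + 33*10 = 32 + 330 = 362)
(-89 + F)/(Q + r) = (-89 - 17320)/(362 + 4094) = -17409/4456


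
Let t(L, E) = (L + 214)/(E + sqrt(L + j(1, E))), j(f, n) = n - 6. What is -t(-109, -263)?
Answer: 27615/69547 + 315*I*sqrt(42)/69547 ≈ 0.39707 + 0.029353*I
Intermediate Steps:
j(f, n) = -6 + n
t(L, E) = (214 + L)/(E + sqrt(-6 + E + L)) (t(L, E) = (L + 214)/(E + sqrt(L + (-6 + E))) = (214 + L)/(E + sqrt(-6 + E + L)))
-t(-109, -263) = -(214 - 109)/(-263 + sqrt(-6 - 263 - 109)) = -105/(-263 + sqrt(-378)) = -105/(-263 + 3*I*sqrt(42))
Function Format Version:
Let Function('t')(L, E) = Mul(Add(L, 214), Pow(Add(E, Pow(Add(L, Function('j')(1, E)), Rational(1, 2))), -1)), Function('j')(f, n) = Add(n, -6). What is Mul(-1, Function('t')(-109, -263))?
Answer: Add(Rational(27615, 69547), Mul(Rational(315, 69547), I, Pow(42, Rational(1, 2)))) ≈ Add(0.39707, Mul(0.029353, I))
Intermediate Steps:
Function('j')(f, n) = Add(-6, n)
Function('t')(L, E) = Mul(Pow(Add(E, Pow(Add(-6, E, L), Rational(1, 2))), -1), Add(214, L)) (Function('t')(L, E) = Mul(Add(L, 214), Pow(Add(E, Pow(Add(L, Add(-6, E)), Rational(1, 2))), -1)) = Mul(Add(214, L), Pow(Add(E, Pow(Add(-6, E, L), Rational(1, 2))), -1)) = Mul(Pow(Add(E, Pow(Add(-6, E, L), Rational(1, 2))), -1), Add(214, L)))
Mul(-1, Function('t')(-109, -263)) = Mul(-1, Mul(Pow(Add(-263, Pow(Add(-6, -263, -109), Rational(1, 2))), -1), Add(214, -109))) = Mul(-1, Mul(Pow(Add(-263, Pow(-378, Rational(1, 2))), -1), 105)) = Mul(-1, Mul(Pow(Add(-263, Mul(3, I, Pow(42, Rational(1, 2)))), -1), 105)) = Mul(-1, Mul(105, Pow(Add(-263, Mul(3, I, Pow(42, Rational(1, 2)))), -1))) = Mul(-105, Pow(Add(-263, Mul(3, I, Pow(42, Rational(1, 2)))), -1))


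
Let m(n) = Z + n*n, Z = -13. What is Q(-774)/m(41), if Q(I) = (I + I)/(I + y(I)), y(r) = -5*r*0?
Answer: 1/834 ≈ 0.0011990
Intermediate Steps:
y(r) = 0
m(n) = -13 + n**2 (m(n) = -13 + n*n = -13 + n**2)
Q(I) = 2 (Q(I) = (I + I)/(I + 0) = (2*I)/I = 2)
Q(-774)/m(41) = 2/(-13 + 41**2) = 2/(-13 + 1681) = 2/1668 = 2*(1/1668) = 1/834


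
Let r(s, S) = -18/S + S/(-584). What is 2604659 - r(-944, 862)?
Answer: 327801732857/125852 ≈ 2.6047e+6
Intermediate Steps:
r(s, S) = -18/S - S/584 (r(s, S) = -18/S + S*(-1/584) = -18/S - S/584)
2604659 - r(-944, 862) = 2604659 - (-18/862 - 1/584*862) = 2604659 - (-18*1/862 - 431/292) = 2604659 - (-9/431 - 431/292) = 2604659 - 1*(-188389/125852) = 2604659 + 188389/125852 = 327801732857/125852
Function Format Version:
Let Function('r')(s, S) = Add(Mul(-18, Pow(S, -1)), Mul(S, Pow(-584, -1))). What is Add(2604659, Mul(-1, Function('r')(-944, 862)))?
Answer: Rational(327801732857, 125852) ≈ 2.6047e+6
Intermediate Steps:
Function('r')(s, S) = Add(Mul(-18, Pow(S, -1)), Mul(Rational(-1, 584), S)) (Function('r')(s, S) = Add(Mul(-18, Pow(S, -1)), Mul(S, Rational(-1, 584))) = Add(Mul(-18, Pow(S, -1)), Mul(Rational(-1, 584), S)))
Add(2604659, Mul(-1, Function('r')(-944, 862))) = Add(2604659, Mul(-1, Add(Mul(-18, Pow(862, -1)), Mul(Rational(-1, 584), 862)))) = Add(2604659, Mul(-1, Add(Mul(-18, Rational(1, 862)), Rational(-431, 292)))) = Add(2604659, Mul(-1, Add(Rational(-9, 431), Rational(-431, 292)))) = Add(2604659, Mul(-1, Rational(-188389, 125852))) = Add(2604659, Rational(188389, 125852)) = Rational(327801732857, 125852)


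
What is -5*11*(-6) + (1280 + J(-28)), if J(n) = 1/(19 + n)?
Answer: 14489/9 ≈ 1609.9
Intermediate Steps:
-5*11*(-6) + (1280 + J(-28)) = -5*11*(-6) + (1280 + 1/(19 - 28)) = -55*(-6) + (1280 + 1/(-9)) = 330 + (1280 - ⅑) = 330 + 11519/9 = 14489/9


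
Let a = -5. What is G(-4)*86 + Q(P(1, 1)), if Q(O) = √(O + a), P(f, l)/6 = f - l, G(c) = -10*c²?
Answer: -13760 + I*√5 ≈ -13760.0 + 2.2361*I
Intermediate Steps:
P(f, l) = -6*l + 6*f (P(f, l) = 6*(f - l) = -6*l + 6*f)
Q(O) = √(-5 + O) (Q(O) = √(O - 5) = √(-5 + O))
G(-4)*86 + Q(P(1, 1)) = -10*(-4)²*86 + √(-5 + (-6*1 + 6*1)) = -10*16*86 + √(-5 + (-6 + 6)) = -160*86 + √(-5 + 0) = -13760 + √(-5) = -13760 + I*√5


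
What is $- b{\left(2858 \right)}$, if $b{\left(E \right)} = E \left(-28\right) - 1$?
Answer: $80025$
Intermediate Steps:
$b{\left(E \right)} = -1 - 28 E$ ($b{\left(E \right)} = - 28 E - 1 = -1 - 28 E$)
$- b{\left(2858 \right)} = - (-1 - 80024) = \left(-1\right) \left(-80025\right) = 80025$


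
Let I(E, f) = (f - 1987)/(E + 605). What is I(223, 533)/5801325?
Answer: -727/2401748550 ≈ -3.0270e-7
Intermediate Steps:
I(E, f) = (-1987 + f)/(605 + E)
I(223, 533)/5801325 = ((-1987 + 533)/(605 + 223))/5801325 = (-1454/828)*(1/5801325) = ((1/828)*(-1454))*(1/5801325) = -727/414*1/5801325 = -727/2401748550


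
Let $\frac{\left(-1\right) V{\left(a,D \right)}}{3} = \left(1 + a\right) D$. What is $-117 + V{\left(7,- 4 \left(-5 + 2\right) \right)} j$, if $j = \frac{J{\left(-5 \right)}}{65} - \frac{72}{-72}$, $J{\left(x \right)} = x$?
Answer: $- \frac{4977}{13} \approx -382.85$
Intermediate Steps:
$V{\left(a,D \right)} = - 3 D \left(1 + a\right)$ ($V{\left(a,D \right)} = - 3 \left(1 + a\right) D = - 3 D \left(1 + a\right)$)
$j = \frac{12}{13}$ ($j = - \frac{5}{65} - \frac{72}{-72} = \left(-5\right) \frac{1}{65} - -1 = - \frac{1}{13} + 1 = \frac{12}{13} \approx 0.92308$)
$-117 + V{\left(7,- 4 \left(-5 + 2\right) \right)} j = -117 + - 3 \left(- 4 \left(-5 + 2\right)\right) \left(1 + 7\right) \frac{12}{13} = -117 + \left(-3\right) \left(\left(-4\right) \left(-3\right)\right) 8 \cdot \frac{12}{13} = -117 + \left(-3\right) 12 \cdot 8 \cdot \frac{12}{13} = -117 - \frac{3456}{13} = - \frac{4977}{13}$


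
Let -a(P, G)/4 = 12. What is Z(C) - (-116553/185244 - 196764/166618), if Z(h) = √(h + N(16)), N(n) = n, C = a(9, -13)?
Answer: 9311529695/5144164132 + 4*I*√2 ≈ 1.8101 + 5.6569*I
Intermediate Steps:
a(P, G) = -48 (a(P, G) = -4*12 = -48)
C = -48
Z(h) = √(16 + h) (Z(h) = √(h + 16) = √(16 + h))
Z(C) - (-116553/185244 - 196764/166618) = √(16 - 48) - (-116553/185244 - 196764/166618) = √(-32) - (-116553*1/185244 - 196764*1/166618) = 4*I*√2 - (-38851/61748 - 98382/83309) = 4*I*√2 - 1*(-9311529695/5144164132) = 4*I*√2 + 9311529695/5144164132 = 9311529695/5144164132 + 4*I*√2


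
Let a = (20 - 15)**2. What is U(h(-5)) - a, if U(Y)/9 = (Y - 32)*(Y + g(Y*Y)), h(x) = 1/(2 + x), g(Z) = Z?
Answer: 119/3 ≈ 39.667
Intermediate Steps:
U(Y) = 9*(-32 + Y)*(Y + Y**2) (U(Y) = 9*((Y - 32)*(Y + Y*Y)) = 9*((-32 + Y)*(Y + Y**2)) = 9*(-32 + Y)*(Y + Y**2))
a = 25 (a = 5**2 = 25)
U(h(-5)) - a = 9*(-32 + (1/(2 - 5))**2 - 31/(2 - 5))/(2 - 5) - 1*25 = 9*(-32 + (1/(-3))**2 - 31/(-3))/(-3) - 25 = 9*(-1/3)*(-32 + (-1/3)**2 - 31*(-1/3)) - 25 = 9*(-1/3)*(-32 + 1/9 + 31/3) - 25 = 9*(-1/3)*(-194/9) - 25 = 194/3 - 25 = 119/3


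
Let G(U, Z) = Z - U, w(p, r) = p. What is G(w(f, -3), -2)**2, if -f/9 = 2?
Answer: 256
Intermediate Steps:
f = -18 (f = -9*2 = -18)
G(w(f, -3), -2)**2 = (-2 - 1*(-18))**2 = (-2 + 18)**2 = 16**2 = 256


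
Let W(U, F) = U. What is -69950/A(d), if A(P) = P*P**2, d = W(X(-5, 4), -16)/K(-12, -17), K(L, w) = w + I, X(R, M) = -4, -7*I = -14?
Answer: -118040625/32 ≈ -3.6888e+6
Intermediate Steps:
I = 2 (I = -1/7*(-14) = 2)
K(L, w) = 2 + w (K(L, w) = w + 2 = 2 + w)
d = 4/15 (d = -4/(2 - 17) = -4/(-15) = -4*(-1/15) = 4/15 ≈ 0.26667)
A(P) = P**3
-69950/A(d) = -69950/((4/15)**3) = -69950/64/3375 = -69950*3375/64 = -118040625/32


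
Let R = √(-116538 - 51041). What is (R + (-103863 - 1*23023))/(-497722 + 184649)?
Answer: 126886/313073 - I*√167579/313073 ≈ 0.40529 - 0.0013076*I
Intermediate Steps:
R = I*√167579 (R = √(-167579) = I*√167579 ≈ 409.36*I)
(R + (-103863 - 1*23023))/(-497722 + 184649) = (I*√167579 + (-103863 - 1*23023))/(-497722 + 184649) = (I*√167579 + (-103863 - 23023))/(-313073) = (I*√167579 - 126886)*(-1/313073) = (-126886 + I*√167579)*(-1/313073) = 126886/313073 - I*√167579/313073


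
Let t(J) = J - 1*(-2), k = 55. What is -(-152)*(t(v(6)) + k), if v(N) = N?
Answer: 9576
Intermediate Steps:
t(J) = 2 + J (t(J) = J + 2 = 2 + J)
-(-152)*(t(v(6)) + k) = -(-152)*((2 + 6) + 55) = -(-152)*(8 + 55) = -(-152)*63 = -1*(-9576) = 9576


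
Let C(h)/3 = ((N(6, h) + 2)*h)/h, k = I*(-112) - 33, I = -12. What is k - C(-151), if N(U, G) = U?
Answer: 1287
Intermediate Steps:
k = 1311 (k = -12*(-112) - 33 = 1344 - 33 = 1311)
C(h) = 24 (C(h) = 3*(((6 + 2)*h)/h) = 3*((8*h)/h) = 3*8 = 24)
k - C(-151) = 1311 - 1*24 = 1311 - 24 = 1287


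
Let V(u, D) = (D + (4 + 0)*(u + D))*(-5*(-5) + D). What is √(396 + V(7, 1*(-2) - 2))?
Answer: 2*√141 ≈ 23.749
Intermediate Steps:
V(u, D) = (25 + D)*(4*u + 5*D) (V(u, D) = (D + 4*(D + u))*(25 + D) = (D + (4*D + 4*u))*(25 + D) = (4*u + 5*D)*(25 + D) = (25 + D)*(4*u + 5*D))
√(396 + V(7, 1*(-2) - 2)) = √(396 + (5*(1*(-2) - 2)² + 100*7 + 125*(1*(-2) - 2) + 4*(1*(-2) - 2)*7)) = √(396 + (5*(-2 - 2)² + 700 + 125*(-2 - 2) + 4*(-2 - 2)*7)) = √(396 + (5*(-4)² + 700 + 125*(-4) + 4*(-4)*7)) = √(396 + (5*16 + 700 - 500 - 112)) = √(396 + (80 + 700 - 500 - 112)) = √(396 + 168) = √564 = 2*√141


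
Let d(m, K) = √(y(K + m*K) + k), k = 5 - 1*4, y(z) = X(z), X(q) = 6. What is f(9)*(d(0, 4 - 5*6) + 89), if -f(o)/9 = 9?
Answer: -7209 - 81*√7 ≈ -7423.3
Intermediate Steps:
y(z) = 6
f(o) = -81 (f(o) = -9*9 = -81)
k = 1 (k = 5 - 4 = 1)
d(m, K) = √7 (d(m, K) = √(6 + 1) = √7)
f(9)*(d(0, 4 - 5*6) + 89) = -81*(√7 + 89) = -81*(89 + √7) = -7209 - 81*√7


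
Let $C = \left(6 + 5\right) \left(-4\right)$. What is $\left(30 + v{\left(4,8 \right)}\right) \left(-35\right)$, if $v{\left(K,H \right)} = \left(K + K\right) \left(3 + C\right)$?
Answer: $10430$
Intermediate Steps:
$C = -44$ ($C = 11 \left(-4\right) = -44$)
$v{\left(K,H \right)} = - 82 K$ ($v{\left(K,H \right)} = \left(K + K\right) \left(3 - 44\right) = 2 K \left(-41\right) = - 82 K$)
$\left(30 + v{\left(4,8 \right)}\right) \left(-35\right) = \left(30 - 328\right) \left(-35\right) = \left(-298\right) \left(-35\right) = 10430$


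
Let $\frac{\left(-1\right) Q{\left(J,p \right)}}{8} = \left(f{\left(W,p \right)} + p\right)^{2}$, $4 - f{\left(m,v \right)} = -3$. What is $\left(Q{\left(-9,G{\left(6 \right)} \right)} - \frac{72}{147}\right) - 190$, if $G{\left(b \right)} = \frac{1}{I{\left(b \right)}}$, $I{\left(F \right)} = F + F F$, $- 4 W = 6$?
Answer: $- \frac{258056}{441} \approx -585.16$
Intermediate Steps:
$W = - \frac{3}{2}$ ($W = \left(- \frac{1}{4}\right) 6 = - \frac{3}{2} \approx -1.5$)
$f{\left(m,v \right)} = 7$ ($f{\left(m,v \right)} = 4 - -3 = 4 + 3 = 7$)
$I{\left(F \right)} = F + F^{2}$
$G{\left(b \right)} = \frac{1}{b \left(1 + b\right)}$
$Q{\left(J,p \right)} = - 8 \left(7 + p\right)^{2}$
$\left(Q{\left(-9,G{\left(6 \right)} \right)} - \frac{72}{147}\right) - 190 = \left(- 8 \left(7 + \frac{1}{6 \left(1 + 6\right)}\right)^{2} - \frac{72}{147}\right) - 190 = \left(- 8 \left(7 + \frac{1}{6 \cdot 7}\right)^{2} - \frac{24}{49}\right) - 190 = \left(- 8 \left(7 + \frac{1}{6} \cdot \frac{1}{7}\right)^{2} - \frac{24}{49}\right) - 190 = \left(- 8 \left(7 + \frac{1}{42}\right)^{2} - \frac{24}{49}\right) - 190 = \left(- 8 \left(\frac{295}{42}\right)^{2} - \frac{24}{49}\right) - 190 = \left(\left(-8\right) \frac{87025}{1764} - \frac{24}{49}\right) - 190 = \left(- \frac{174050}{441} - \frac{24}{49}\right) - 190 = - \frac{174266}{441} - 190 = - \frac{258056}{441}$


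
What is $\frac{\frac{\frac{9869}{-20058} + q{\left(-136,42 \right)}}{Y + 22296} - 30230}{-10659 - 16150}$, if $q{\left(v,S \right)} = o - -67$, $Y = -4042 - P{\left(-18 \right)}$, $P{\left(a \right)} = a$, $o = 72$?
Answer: $\frac{11079285450287}{9825492494784} \approx 1.1276$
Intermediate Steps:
$Y = -4024$ ($Y = -4042 - -18 = -4042 + 18 = -4024$)
$q{\left(v,S \right)} = 139$ ($q{\left(v,S \right)} = 72 - -67 = 72 + 67 = 139$)
$\frac{\frac{\frac{9869}{-20058} + q{\left(-136,42 \right)}}{Y + 22296} - 30230}{-10659 - 16150} = \frac{\frac{\frac{9869}{-20058} + 139}{-4024 + 22296} - 30230}{-10659 - 16150} = \frac{\frac{9869 \left(- \frac{1}{20058}\right) + 139}{18272} - 30230}{-26809} = \left(\left(- \frac{9869}{20058} + 139\right) \frac{1}{18272} - 30230\right) \left(- \frac{1}{26809}\right) = \left(\frac{2778193}{20058} \cdot \frac{1}{18272} - 30230\right) \left(- \frac{1}{26809}\right) = \left(\frac{2778193}{366499776} - 30230\right) \left(- \frac{1}{26809}\right) = \left(- \frac{11079285450287}{366499776}\right) \left(- \frac{1}{26809}\right) = \frac{11079285450287}{9825492494784}$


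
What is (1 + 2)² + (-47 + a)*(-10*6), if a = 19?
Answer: 1689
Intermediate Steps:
(1 + 2)² + (-47 + a)*(-10*6) = (1 + 2)² + (-47 + 19)*(-10*6) = 3² - 28*(-60) = 9 + 1680 = 1689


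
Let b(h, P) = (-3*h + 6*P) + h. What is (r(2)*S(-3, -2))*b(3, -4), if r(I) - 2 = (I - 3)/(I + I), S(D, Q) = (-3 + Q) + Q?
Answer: 735/2 ≈ 367.50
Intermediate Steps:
S(D, Q) = -3 + 2*Q
r(I) = 2 + (-3 + I)/(2*I) (r(I) = 2 + (I - 3)/(I + I) = 2 + (-3 + I)/((2*I)) = 2 + (-3 + I)*(1/(2*I)) = 2 + (-3 + I)/(2*I))
b(h, P) = -2*h + 6*P
(r(2)*S(-3, -2))*b(3, -4) = (((½)*(-3 + 5*2)/2)*(-3 + 2*(-2)))*(-2*3 + 6*(-4)) = (((½)*(½)*(-3 + 10))*(-3 - 4))*(-6 - 24) = (((½)*(½)*7)*(-7))*(-30) = ((7/4)*(-7))*(-30) = -49/4*(-30) = 735/2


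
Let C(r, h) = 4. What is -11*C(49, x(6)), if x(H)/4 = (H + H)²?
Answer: -44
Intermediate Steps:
x(H) = 16*H² (x(H) = 4*(H + H)² = 4*(2*H)² = 4*(4*H²) = 16*H²)
-11*C(49, x(6)) = -11*4 = -44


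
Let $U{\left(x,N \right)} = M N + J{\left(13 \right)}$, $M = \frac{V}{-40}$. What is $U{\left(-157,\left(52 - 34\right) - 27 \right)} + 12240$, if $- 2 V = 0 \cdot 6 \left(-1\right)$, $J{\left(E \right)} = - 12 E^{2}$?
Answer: $10212$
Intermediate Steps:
$V = 0$ ($V = - \frac{0 \cdot 6 \left(-1\right)}{2} = - \frac{0 \left(-1\right)}{2} = \left(- \frac{1}{2}\right) 0 = 0$)
$M = 0$ ($M = \frac{0}{-40} = 0 \left(- \frac{1}{40}\right) = 0$)
$U{\left(x,N \right)} = -2028$ ($U{\left(x,N \right)} = 0 N - 12 \cdot 13^{2} = 0 - 2028 = -2028$)
$U{\left(-157,\left(52 - 34\right) - 27 \right)} + 12240 = -2028 + 12240 = 10212$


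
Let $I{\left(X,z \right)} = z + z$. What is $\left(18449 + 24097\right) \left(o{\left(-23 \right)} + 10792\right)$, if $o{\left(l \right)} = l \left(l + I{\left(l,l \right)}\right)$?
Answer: $526676934$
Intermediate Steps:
$I{\left(X,z \right)} = 2 z$
$o{\left(l \right)} = 3 l^{2}$ ($o{\left(l \right)} = l \left(l + 2 l\right) = l 3 l = 3 l^{2}$)
$\left(18449 + 24097\right) \left(o{\left(-23 \right)} + 10792\right) = \left(18449 + 24097\right) \left(3 \left(-23\right)^{2} + 10792\right) = 42546 \left(3 \cdot 529 + 10792\right) = 42546 \left(1587 + 10792\right) = 42546 \cdot 12379 = 526676934$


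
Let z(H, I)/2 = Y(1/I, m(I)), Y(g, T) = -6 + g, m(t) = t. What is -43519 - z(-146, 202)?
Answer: -4394208/101 ≈ -43507.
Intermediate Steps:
z(H, I) = -12 + 2/I (z(H, I) = 2*(-6 + 1/I) = -12 + 2/I)
-43519 - z(-146, 202) = -43519 - (-12 + 2/202) = -43519 - (-12 + 2*(1/202)) = -43519 - (-12 + 1/101) = -43519 - 1*(-1211/101) = -43519 + 1211/101 = -4394208/101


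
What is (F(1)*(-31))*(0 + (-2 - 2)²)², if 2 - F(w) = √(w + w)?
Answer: -15872 + 7936*√2 ≈ -4648.8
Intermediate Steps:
F(w) = 2 - √2*√w (F(w) = 2 - √(w + w) = 2 - √(2*w) = 2 - √2*√w)
(F(1)*(-31))*(0 + (-2 - 2)²)² = ((2 - √2*√1)*(-31))*(0 + (-2 - 2)²)² = ((2 - 1*√2*1)*(-31))*(0 + (-4)²)² = ((2 - √2)*(-31))*(0 + 16)² = (-62 + 31*√2)*16² = (-62 + 31*√2)*256 = -15872 + 7936*√2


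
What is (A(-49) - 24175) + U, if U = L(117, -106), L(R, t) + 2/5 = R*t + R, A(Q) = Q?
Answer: -182547/5 ≈ -36509.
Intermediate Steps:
L(R, t) = -⅖ + R + R*t (L(R, t) = -⅖ + (R*t + R) = -⅖ + (R + R*t) = -⅖ + R + R*t)
U = -61427/5 (U = -⅖ + 117 + 117*(-106) = -⅖ + 117 - 12402 = -61427/5 ≈ -12285.)
(A(-49) - 24175) + U = (-49 - 24175) - 61427/5 = -24224 - 61427/5 = -182547/5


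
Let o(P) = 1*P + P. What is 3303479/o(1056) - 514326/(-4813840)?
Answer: 993969100367/635426880 ≈ 1564.3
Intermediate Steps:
o(P) = 2*P (o(P) = P + P = 2*P)
3303479/o(1056) - 514326/(-4813840) = 3303479/((2*1056)) - 514326/(-4813840) = 3303479/2112 - 514326*(-1/4813840) = 3303479*(1/2112) + 257163/2406920 = 3303479/2112 + 257163/2406920 = 993969100367/635426880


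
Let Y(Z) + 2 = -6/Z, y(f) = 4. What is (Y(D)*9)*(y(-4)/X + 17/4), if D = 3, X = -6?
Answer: -129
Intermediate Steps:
Y(Z) = -2 - 6/Z
(Y(D)*9)*(y(-4)/X + 17/4) = ((-2 - 6/3)*9)*(4/(-6) + 17/4) = ((-2 - 6*⅓)*9)*(4*(-⅙) + 17*(¼)) = ((-2 - 2)*9)*(-⅔ + 17/4) = -4*9*(43/12) = -36*43/12 = -129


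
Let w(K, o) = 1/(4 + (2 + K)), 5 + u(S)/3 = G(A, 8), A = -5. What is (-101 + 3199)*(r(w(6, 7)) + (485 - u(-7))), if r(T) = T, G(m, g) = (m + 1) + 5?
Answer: 9239785/6 ≈ 1.5400e+6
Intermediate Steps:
G(m, g) = 6 + m (G(m, g) = (1 + m) + 5 = 6 + m)
u(S) = -12 (u(S) = -15 + 3*(6 - 5) = -15 + 3*1 = -15 + 3 = -12)
w(K, o) = 1/(6 + K)
(-101 + 3199)*(r(w(6, 7)) + (485 - u(-7))) = (-101 + 3199)*(1/(6 + 6) + (485 - 1*(-12))) = 3098*(1/12 + (485 + 12)) = 3098*(1/12 + 497) = 3098*(5965/12) = 9239785/6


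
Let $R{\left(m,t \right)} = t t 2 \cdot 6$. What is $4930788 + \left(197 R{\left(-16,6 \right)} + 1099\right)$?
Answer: $5016991$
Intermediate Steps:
$R{\left(m,t \right)} = 12 t^{2}$ ($R{\left(m,t \right)} = t^{2} \cdot 12 = 12 t^{2}$)
$4930788 + \left(197 R{\left(-16,6 \right)} + 1099\right) = 4930788 + \left(197 \cdot 12 \cdot 6^{2} + 1099\right) = 4930788 + \left(197 \cdot 12 \cdot 36 + 1099\right) = 4930788 + \left(197 \cdot 432 + 1099\right) = 4930788 + \left(85104 + 1099\right) = 4930788 + 86203 = 5016991$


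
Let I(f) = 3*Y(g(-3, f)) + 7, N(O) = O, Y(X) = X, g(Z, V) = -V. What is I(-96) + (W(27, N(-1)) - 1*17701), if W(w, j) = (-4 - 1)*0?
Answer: -17406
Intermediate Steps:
W(w, j) = 0 (W(w, j) = -5*0 = 0)
I(f) = 7 - 3*f (I(f) = 3*(-f) + 7 = -3*f + 7 = 7 - 3*f)
I(-96) + (W(27, N(-1)) - 1*17701) = (7 - 3*(-96)) + (0 - 1*17701) = (7 + 288) + (0 - 17701) = 295 - 17701 = -17406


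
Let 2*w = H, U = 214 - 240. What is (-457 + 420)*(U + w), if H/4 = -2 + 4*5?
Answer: -370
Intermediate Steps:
U = -26
H = 72 (H = 4*(-2 + 4*5) = 4*(-2 + 20) = 4*18 = 72)
w = 36 (w = (½)*72 = 36)
(-457 + 420)*(U + w) = (-457 + 420)*(-26 + 36) = -37*10 = -370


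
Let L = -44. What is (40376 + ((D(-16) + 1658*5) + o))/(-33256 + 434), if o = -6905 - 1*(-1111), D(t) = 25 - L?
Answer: -42941/32822 ≈ -1.3083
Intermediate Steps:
D(t) = 69 (D(t) = 25 - 1*(-44) = 25 + 44 = 69)
o = -5794 (o = -6905 + 1111 = -5794)
(40376 + ((D(-16) + 1658*5) + o))/(-33256 + 434) = (40376 + ((69 + 1658*5) - 5794))/(-33256 + 434) = (40376 + ((69 + 8290) - 5794))/(-32822) = (40376 + (8359 - 5794))*(-1/32822) = (40376 + 2565)*(-1/32822) = 42941*(-1/32822) = -42941/32822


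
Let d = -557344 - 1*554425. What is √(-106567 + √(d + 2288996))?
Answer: √(-106567 + 3*√130803) ≈ 324.78*I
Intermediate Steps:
d = -1111769 (d = -557344 - 554425 = -1111769)
√(-106567 + √(d + 2288996)) = √(-106567 + √(-1111769 + 2288996)) = √(-106567 + √1177227) = √(-106567 + 3*√130803)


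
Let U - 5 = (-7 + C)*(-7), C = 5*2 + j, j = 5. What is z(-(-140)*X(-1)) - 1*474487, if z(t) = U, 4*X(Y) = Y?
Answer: -474538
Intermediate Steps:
C = 15 (C = 5*2 + 5 = 10 + 5 = 15)
X(Y) = Y/4
U = -51 (U = 5 + (-7 + 15)*(-7) = 5 + 8*(-7) = 5 - 56 = -51)
z(t) = -51
z(-(-140)*X(-1)) - 1*474487 = -51 - 1*474487 = -51 - 474487 = -474538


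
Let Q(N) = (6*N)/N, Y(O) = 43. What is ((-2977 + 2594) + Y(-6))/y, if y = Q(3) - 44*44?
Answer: 34/193 ≈ 0.17617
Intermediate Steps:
Q(N) = 6
y = -1930 (y = 6 - 44*44 = 6 - 1936 = -1930)
((-2977 + 2594) + Y(-6))/y = ((-2977 + 2594) + 43)/(-1930) = (-383 + 43)*(-1/1930) = -340*(-1/1930) = 34/193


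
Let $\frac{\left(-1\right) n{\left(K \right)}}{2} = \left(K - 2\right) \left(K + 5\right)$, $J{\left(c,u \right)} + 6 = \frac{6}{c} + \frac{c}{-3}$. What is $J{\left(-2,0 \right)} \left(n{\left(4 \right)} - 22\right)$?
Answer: $\frac{1450}{3} \approx 483.33$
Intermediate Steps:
$J{\left(c,u \right)} = -6 + \frac{6}{c} - \frac{c}{3}$ ($J{\left(c,u \right)} = -6 + \left(\frac{6}{c} + \frac{c}{-3}\right) = -6 + \left(\frac{6}{c} + c \left(- \frac{1}{3}\right)\right) = -6 - \left(- \frac{6}{c} + \frac{c}{3}\right) = -6 + \frac{6}{c} - \frac{c}{3}$)
$n{\left(K \right)} = - 2 \left(-2 + K\right) \left(5 + K\right)$ ($n{\left(K \right)} = - 2 \left(K - 2\right) \left(K + 5\right) = - 2 \left(-2 + K\right) \left(5 + K\right)$)
$J{\left(-2,0 \right)} \left(n{\left(4 \right)} - 22\right) = \left(-6 + \frac{6}{-2} - - \frac{2}{3}\right) \left(\left(20 - 24 - 2 \cdot 4^{2}\right) - 22\right) = \left(-6 + 6 \left(- \frac{1}{2}\right) + \frac{2}{3}\right) \left(\left(20 - 24 - 32\right) - 22\right) = \left(-6 - 3 + \frac{2}{3}\right) \left(\left(20 - 24 - 32\right) - 22\right) = - \frac{25 \left(-36 - 22\right)}{3} = \left(- \frac{25}{3}\right) \left(-58\right) = \frac{1450}{3}$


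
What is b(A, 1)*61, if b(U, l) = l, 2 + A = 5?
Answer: 61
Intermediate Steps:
A = 3 (A = -2 + 5 = 3)
b(A, 1)*61 = 1*61 = 61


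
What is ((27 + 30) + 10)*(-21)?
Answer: -1407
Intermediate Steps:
((27 + 30) + 10)*(-21) = (57 + 10)*(-21) = 67*(-21) = -1407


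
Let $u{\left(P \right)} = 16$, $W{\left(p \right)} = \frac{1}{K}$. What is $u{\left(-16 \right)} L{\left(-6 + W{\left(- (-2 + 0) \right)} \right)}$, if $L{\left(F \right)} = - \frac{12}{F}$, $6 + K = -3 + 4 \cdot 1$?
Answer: $\frac{960}{31} \approx 30.968$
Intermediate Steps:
$K = -5$ ($K = -6 + \left(-3 + 4 \cdot 1\right) = -6 + \left(-3 + 4\right) = -6 + 1 = -5$)
$W{\left(p \right)} = - \frac{1}{5}$ ($W{\left(p \right)} = \frac{1}{-5} = - \frac{1}{5}$)
$u{\left(-16 \right)} L{\left(-6 + W{\left(- (-2 + 0) \right)} \right)} = 16 \left(- \frac{12}{-6 - \frac{1}{5}}\right) = 16 \left(- \frac{12}{- \frac{31}{5}}\right) = 16 \left(\left(-12\right) \left(- \frac{5}{31}\right)\right) = 16 \cdot \frac{60}{31} = \frac{960}{31}$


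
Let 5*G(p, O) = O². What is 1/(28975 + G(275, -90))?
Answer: 1/30595 ≈ 3.2685e-5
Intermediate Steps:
G(p, O) = O²/5
1/(28975 + G(275, -90)) = 1/(28975 + (⅕)*(-90)²) = 1/(28975 + (⅕)*8100) = 1/(28975 + 1620) = 1/30595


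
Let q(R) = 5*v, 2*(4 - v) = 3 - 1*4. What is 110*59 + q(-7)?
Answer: 13025/2 ≈ 6512.5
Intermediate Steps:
v = 9/2 (v = 4 - (3 - 1*4)/2 = 4 - (3 - 4)/2 = 4 - 1/2*(-1) = 4 + 1/2 = 9/2 ≈ 4.5000)
q(R) = 45/2 (q(R) = 5*(9/2) = 45/2)
110*59 + q(-7) = 110*59 + 45/2 = 6490 + 45/2 = 13025/2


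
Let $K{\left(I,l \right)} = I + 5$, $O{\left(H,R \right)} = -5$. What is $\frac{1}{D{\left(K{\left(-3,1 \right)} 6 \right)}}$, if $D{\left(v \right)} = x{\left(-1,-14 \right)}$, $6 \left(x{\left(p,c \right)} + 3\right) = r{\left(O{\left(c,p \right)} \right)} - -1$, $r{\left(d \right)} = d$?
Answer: $- \frac{3}{11} \approx -0.27273$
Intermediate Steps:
$K{\left(I,l \right)} = 5 + I$
$x{\left(p,c \right)} = - \frac{11}{3}$ ($x{\left(p,c \right)} = -3 + \frac{-5 - -1}{6} = -3 + \frac{-5 + 1}{6} = -3 + \frac{1}{6} \left(-4\right) = -3 - \frac{2}{3} = - \frac{11}{3}$)
$D{\left(v \right)} = - \frac{11}{3}$
$\frac{1}{D{\left(K{\left(-3,1 \right)} 6 \right)}} = \frac{1}{- \frac{11}{3}} = - \frac{3}{11}$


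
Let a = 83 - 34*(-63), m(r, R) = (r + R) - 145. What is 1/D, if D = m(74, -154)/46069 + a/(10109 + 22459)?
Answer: 65233704/4138075 ≈ 15.764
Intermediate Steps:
m(r, R) = -145 + R + r (m(r, R) = (R + r) - 145 = -145 + R + r)
a = 2225 (a = 83 + 2142 = 2225)
D = 4138075/65233704 (D = (-145 - 154 + 74)/46069 + 2225/(10109 + 22459) = -225*1/46069 + 2225/32568 = -225/46069 + 2225*(1/32568) = -225/46069 + 2225/32568 = 4138075/65233704 ≈ 0.063435)
1/D = 1/(4138075/65233704) = 65233704/4138075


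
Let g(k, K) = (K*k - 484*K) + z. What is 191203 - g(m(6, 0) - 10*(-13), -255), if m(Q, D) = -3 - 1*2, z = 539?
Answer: 99119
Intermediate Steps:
m(Q, D) = -5 (m(Q, D) = -3 - 2 = -5)
g(k, K) = 539 - 484*K + K*k (g(k, K) = (K*k - 484*K) + 539 = (-484*K + K*k) + 539 = 539 - 484*K + K*k)
191203 - g(m(6, 0) - 10*(-13), -255) = 191203 - (539 - 484*(-255) - 255*(-5 - 10*(-13))) = 191203 - (539 + 123420 - 255*(-5 + 130)) = 191203 - (539 + 123420 - 255*125) = 191203 - (539 + 123420 - 31875) = 191203 - 1*92084 = 191203 - 92084 = 99119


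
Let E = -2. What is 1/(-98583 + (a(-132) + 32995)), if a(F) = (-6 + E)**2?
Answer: -1/65524 ≈ -1.5262e-5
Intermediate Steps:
a(F) = 64 (a(F) = (-6 - 2)**2 = (-8)**2 = 64)
1/(-98583 + (a(-132) + 32995)) = 1/(-98583 + (64 + 32995)) = 1/(-98583 + 33059) = 1/(-65524) = -1/65524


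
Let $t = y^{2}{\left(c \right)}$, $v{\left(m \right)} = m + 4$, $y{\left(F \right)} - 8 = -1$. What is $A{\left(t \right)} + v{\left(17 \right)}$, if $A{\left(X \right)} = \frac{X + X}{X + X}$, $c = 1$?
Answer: $22$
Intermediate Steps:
$y{\left(F \right)} = 7$ ($y{\left(F \right)} = 8 - 1 = 7$)
$v{\left(m \right)} = 4 + m$
$t = 49$ ($t = 7^{2} = 49$)
$A{\left(X \right)} = 1$ ($A{\left(X \right)} = \frac{2 X}{2 X} = 2 X \frac{1}{2 X} = 1$)
$A{\left(t \right)} + v{\left(17 \right)} = 1 + \left(4 + 17\right) = 1 + 21 = 22$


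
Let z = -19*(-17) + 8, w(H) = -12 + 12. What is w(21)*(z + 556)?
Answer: 0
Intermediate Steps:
w(H) = 0
z = 331 (z = 323 + 8 = 331)
w(21)*(z + 556) = 0*(331 + 556) = 0*887 = 0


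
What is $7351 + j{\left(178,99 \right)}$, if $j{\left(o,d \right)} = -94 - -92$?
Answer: $7349$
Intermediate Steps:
$j{\left(o,d \right)} = -2$ ($j{\left(o,d \right)} = -94 + 92 = -2$)
$7351 + j{\left(178,99 \right)} = 7351 - 2 = 7349$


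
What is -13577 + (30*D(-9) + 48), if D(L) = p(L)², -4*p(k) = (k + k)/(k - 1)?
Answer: -540917/40 ≈ -13523.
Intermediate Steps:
p(k) = -k/(2*(-1 + k)) (p(k) = -(k + k)/(4*(k - 1)) = -2*k/(4*(-1 + k)) = -k/(2*(-1 + k)))
D(L) = L²/(-2 + 2*L)² (D(L) = (-L/(-2 + 2*L))² = L²/(-2 + 2*L)²)
-13577 + (30*D(-9) + 48) = -13577 + (30*((¼)*(-9)²/(-1 - 9)²) + 48) = -13577 + (30*((¼)*81/(-10)²) + 48) = -13577 + (30*((¼)*81*(1/100)) + 48) = -13577 + (30*(81/400) + 48) = -13577 + (243/40 + 48) = -13577 + 2163/40 = -540917/40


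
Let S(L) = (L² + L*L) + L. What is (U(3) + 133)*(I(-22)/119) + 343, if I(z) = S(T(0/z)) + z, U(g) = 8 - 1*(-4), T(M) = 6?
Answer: 6991/17 ≈ 411.24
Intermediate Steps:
S(L) = L + 2*L² (S(L) = (L² + L²) + L = 2*L² + L = L + 2*L²)
U(g) = 12 (U(g) = 8 + 4 = 12)
I(z) = 78 + z (I(z) = 6*(1 + 2*6) + z = 6*(1 + 12) + z = 6*13 + z = 78 + z)
(U(3) + 133)*(I(-22)/119) + 343 = (12 + 133)*((78 - 22)/119) + 343 = 145*(56*(1/119)) + 343 = 145*(8/17) + 343 = 1160/17 + 343 = 6991/17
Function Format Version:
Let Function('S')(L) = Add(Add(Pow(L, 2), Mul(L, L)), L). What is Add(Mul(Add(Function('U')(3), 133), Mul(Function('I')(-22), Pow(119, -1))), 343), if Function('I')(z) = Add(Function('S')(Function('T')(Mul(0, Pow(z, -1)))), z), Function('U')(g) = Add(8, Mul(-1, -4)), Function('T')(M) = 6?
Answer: Rational(6991, 17) ≈ 411.24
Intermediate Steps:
Function('S')(L) = Add(L, Mul(2, Pow(L, 2))) (Function('S')(L) = Add(Add(Pow(L, 2), Pow(L, 2)), L) = Add(Mul(2, Pow(L, 2)), L) = Add(L, Mul(2, Pow(L, 2))))
Function('U')(g) = 12 (Function('U')(g) = Add(8, 4) = 12)
Function('I')(z) = Add(78, z) (Function('I')(z) = Add(Mul(6, Add(1, Mul(2, 6))), z) = Add(Mul(6, Add(1, 12)), z) = Add(Mul(6, 13), z) = Add(78, z))
Add(Mul(Add(Function('U')(3), 133), Mul(Function('I')(-22), Pow(119, -1))), 343) = Add(Mul(Add(12, 133), Mul(Add(78, -22), Pow(119, -1))), 343) = Add(Mul(145, Mul(56, Rational(1, 119))), 343) = Add(Mul(145, Rational(8, 17)), 343) = Add(Rational(1160, 17), 343) = Rational(6991, 17)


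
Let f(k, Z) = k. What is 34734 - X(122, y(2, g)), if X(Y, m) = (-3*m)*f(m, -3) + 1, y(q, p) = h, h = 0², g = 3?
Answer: 34733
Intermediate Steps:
h = 0
y(q, p) = 0
X(Y, m) = 1 - 3*m² (X(Y, m) = (-3*m)*m + 1 = -3*m² + 1 = 1 - 3*m²)
34734 - X(122, y(2, g)) = 34734 - (1 - 3*0²) = 34734 - (1 - 3*0) = 34734 - (1 + 0) = 34734 - 1*1 = 34734 - 1 = 34733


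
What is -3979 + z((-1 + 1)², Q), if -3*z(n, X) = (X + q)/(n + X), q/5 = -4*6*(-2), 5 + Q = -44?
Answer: -584722/147 ≈ -3977.7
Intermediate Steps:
Q = -49 (Q = -5 - 44 = -49)
q = 240 (q = 5*(-4*6*(-2)) = 5*(-24*(-2)) = 5*48 = 240)
z(n, X) = -(240 + X)/(3*(X + n)) (z(n, X) = -(X + 240)/(3*(n + X)) = -(240 + X)/(3*(X + n)))
-3979 + z((-1 + 1)², Q) = -3979 + (-80 - ⅓*(-49))/(-49 + (-1 + 1)²) = -3979 + (-80 + 49/3)/(-49 + 0²) = -3979 - 191/3/(-49 + 0) = -3979 - 191/3/(-49) = -3979 - 1/49*(-191/3) = -3979 + 191/147 = -584722/147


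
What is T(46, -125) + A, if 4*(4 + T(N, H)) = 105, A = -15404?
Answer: -61527/4 ≈ -15382.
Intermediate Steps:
T(N, H) = 89/4 (T(N, H) = -4 + (1/4)*105 = -4 + 105/4 = 89/4)
T(46, -125) + A = 89/4 - 15404 = -61527/4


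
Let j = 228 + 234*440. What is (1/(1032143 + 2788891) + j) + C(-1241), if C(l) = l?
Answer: 389542953199/3821034 ≈ 1.0195e+5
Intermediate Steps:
j = 103188 (j = 228 + 102960 = 103188)
(1/(1032143 + 2788891) + j) + C(-1241) = (1/(1032143 + 2788891) + 103188) - 1241 = (1/3821034 + 103188) - 1241 = 394284856393/3821034 - 1241 = 389542953199/3821034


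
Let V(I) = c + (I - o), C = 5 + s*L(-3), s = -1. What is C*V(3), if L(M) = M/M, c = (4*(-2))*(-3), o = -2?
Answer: 116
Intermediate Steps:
c = 24 (c = -8*(-3) = 24)
L(M) = 1
C = 4 (C = 5 - 1*1 = 5 - 1 = 4)
V(I) = 26 + I (V(I) = 24 + (I - 1*(-2)) = 24 + (I + 2) = 24 + (2 + I) = 26 + I)
C*V(3) = 4*(26 + 3) = 4*29 = 116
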